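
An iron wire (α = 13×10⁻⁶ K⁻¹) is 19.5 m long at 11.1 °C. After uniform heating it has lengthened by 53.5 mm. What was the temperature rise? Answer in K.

ΔT = 211 K

ΔL = αL₀ΔT ⇒ ΔT = ΔL / (αL₀)
ΔT = 53.5×10⁻³ m / (13×10⁻⁶ × 19.5 m) = 211.05 K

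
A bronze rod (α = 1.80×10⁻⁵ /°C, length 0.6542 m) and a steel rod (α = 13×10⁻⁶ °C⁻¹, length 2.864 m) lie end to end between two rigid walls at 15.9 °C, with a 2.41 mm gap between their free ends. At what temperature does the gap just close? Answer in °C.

T = 65.1 °C

α₁L₁ = 1.17756×10⁻⁵ m/K, α₂L₂ = 3.7232×10⁻⁵ m/K → total 4.90076×10⁻⁵ m/K
ΔT = g/(α₁L₁+α₂L₂) = 2.41×10⁻³ / 4.90076×10⁻⁵ = 49.176 K
T = 15.9 + 49.176 = 65.076 °C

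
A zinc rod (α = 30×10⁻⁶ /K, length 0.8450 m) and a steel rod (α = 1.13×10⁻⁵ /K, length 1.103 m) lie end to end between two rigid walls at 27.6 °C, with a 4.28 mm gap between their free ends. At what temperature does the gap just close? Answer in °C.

T = 141 °C

α₁L₁ = 2.535×10⁻⁵ m/K, α₂L₂ = 1.24639×10⁻⁵ m/K → total 3.78139×10⁻⁵ m/K
ΔT = g/(α₁L₁+α₂L₂) = 4.28×10⁻³ / 3.78139×10⁻⁵ = 113.19 K
T = 27.6 + 113.19 = 140.79 °C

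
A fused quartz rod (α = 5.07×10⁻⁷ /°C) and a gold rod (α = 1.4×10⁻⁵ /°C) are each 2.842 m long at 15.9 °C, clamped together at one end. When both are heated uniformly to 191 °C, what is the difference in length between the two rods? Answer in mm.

ΔT = 175.1 K
fused quartz: ΔL = 5.07×10⁻⁷ × 2.842 m × 175.1 = 2.5230×10⁻⁴ m = 0.25230 mm
gold: ΔL = 1.4×10⁻⁵ × 2.842 m × 175.1 = 6.9669×10⁻³ m = 6.9669 mm
difference = 6.9669 − 0.25230 = 6.7146 mm

6.71 mm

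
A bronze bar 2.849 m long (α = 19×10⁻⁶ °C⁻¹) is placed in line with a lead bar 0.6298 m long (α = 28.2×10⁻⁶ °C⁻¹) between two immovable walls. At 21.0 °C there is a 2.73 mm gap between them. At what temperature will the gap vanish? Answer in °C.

T = 59.0 °C

Gap closes when ΔL₁ + ΔL₂ = 2.73 mm = 2.73×10⁻³ m
(α₁L₁ + α₂L₂)ΔT = g
α₁L₁ + α₂L₂ = 19×10⁻⁶×2.849 + 28.2×10⁻⁶×0.6298 = 7.189136×10⁻⁵ m/K
ΔT = 2.73×10⁻³ / 7.189136×10⁻⁵ = 37.974 K
T = 21.0 + 37.974 = 58.974 °C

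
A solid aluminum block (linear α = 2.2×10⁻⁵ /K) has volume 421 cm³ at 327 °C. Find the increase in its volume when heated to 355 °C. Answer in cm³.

Isotropic solid: β ≈ 3α = 6.6×10⁻⁵ /K; ΔT = 28 K
ΔV = 3αV₀ΔT = 3(2.2×10⁻⁵)(421)(28) = 0.778 cm³

ΔV = 0.778 cm³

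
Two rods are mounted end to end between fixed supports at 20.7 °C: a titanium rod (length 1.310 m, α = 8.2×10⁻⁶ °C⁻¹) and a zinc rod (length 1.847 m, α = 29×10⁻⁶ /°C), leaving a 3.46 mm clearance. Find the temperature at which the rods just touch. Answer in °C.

α₁L₁ = 1.0742×10⁻⁵ m/K, α₂L₂ = 5.3563×10⁻⁵ m/K → total 6.4305×10⁻⁵ m/K
ΔT = g/(α₁L₁+α₂L₂) = 3.46×10⁻³ / 6.4305×10⁻⁵ = 53.806 K
T = 20.7 + 53.806 = 74.506 °C

T = 74.5 °C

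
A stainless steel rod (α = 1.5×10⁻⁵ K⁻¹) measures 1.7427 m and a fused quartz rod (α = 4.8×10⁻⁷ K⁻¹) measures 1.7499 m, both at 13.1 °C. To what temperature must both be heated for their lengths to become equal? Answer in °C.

T = 297.7 °C

Equal length when α₁L₁ΔT − α₂L₂ΔT = L₂ − L₁ = 7.20×10⁻³ m
α₁L₁ = 2.61405×10⁻⁵, α₂L₂ = 8.39952×10⁻⁷ → Δ(αL) = 2.5300548×10⁻⁵ m/K
ΔT = 7.20×10⁻³ / 2.5300548×10⁻⁵ = 284.579 K, so T = 13.1 + 284.579 = 297.679 °C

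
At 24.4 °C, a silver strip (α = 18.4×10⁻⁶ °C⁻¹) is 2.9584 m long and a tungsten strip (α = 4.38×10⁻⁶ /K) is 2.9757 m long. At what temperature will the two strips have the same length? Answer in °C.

L₁(1 + α₁ΔT) = L₂(1 + α₂ΔT) ⇒ ΔT = (L₂ − L₁)/(α₁L₁ − α₂L₂)
L₂ − L₁ = 2.9757 − 2.9584 = 1.73×10⁻² m
α₁L₁ − α₂L₂ = 18.4×10⁻⁶×2.9584 − 4.38×10⁻⁶×2.9757 = 4.1400994×10⁻⁵ m/K
ΔT = 1.73×10⁻² / 4.1400994×10⁻⁵ = 417.864 K
T = 24.4 + 417.864 = 442.264 °C

T = 442.3 °C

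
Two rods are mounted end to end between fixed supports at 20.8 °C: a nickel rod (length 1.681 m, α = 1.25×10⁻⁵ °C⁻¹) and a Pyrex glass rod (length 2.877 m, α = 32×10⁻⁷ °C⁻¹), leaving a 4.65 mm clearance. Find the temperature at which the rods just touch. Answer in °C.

α₁L₁ = 2.10125×10⁻⁵ m/K, α₂L₂ = 9.2064×10⁻⁶ m/K → total 3.02189×10⁻⁵ m/K
ΔT = g/(α₁L₁+α₂L₂) = 4.65×10⁻³ / 3.02189×10⁻⁵ = 153.88 K
T = 20.8 + 153.88 = 174.68 °C

T = 175 °C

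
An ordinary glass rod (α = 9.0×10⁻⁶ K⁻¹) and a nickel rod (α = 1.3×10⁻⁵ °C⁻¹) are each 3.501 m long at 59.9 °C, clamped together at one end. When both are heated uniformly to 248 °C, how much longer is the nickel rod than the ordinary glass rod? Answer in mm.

2.63 mm

ΔT = 188.1 K
ordinary glass: ΔL = 9.0×10⁻⁶ × 3.501 m × 188.1 = 5.9268×10⁻³ m = 5.9268 mm
nickel: ΔL = 1.3×10⁻⁵ × 3.501 m × 188.1 = 8.5610×10⁻³ m = 8.5610 mm
difference = 8.5610 − 5.9268 = 2.6342 mm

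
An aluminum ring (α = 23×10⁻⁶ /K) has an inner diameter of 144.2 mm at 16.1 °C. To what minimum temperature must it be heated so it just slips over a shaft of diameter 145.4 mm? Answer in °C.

T = 378 °C

Required Δd = 145.4 − 144.2 = 1.2 mm
Δd = αd₀ΔT ⇒ ΔT = Δd/(αd₀) = 1.2 / (23×10⁻⁶ × 144.2) = 361.82 K
T_min = 16.1 + 361.82 = 377.92 °C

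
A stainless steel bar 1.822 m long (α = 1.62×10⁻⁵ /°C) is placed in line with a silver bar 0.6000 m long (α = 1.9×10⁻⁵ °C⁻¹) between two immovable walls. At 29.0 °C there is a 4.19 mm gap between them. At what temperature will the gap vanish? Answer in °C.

T = 131 °C

α₁L₁ = 2.95164×10⁻⁵ m/K, α₂L₂ = 1.140×10⁻⁵ m/K → total 4.09164×10⁻⁵ m/K
ΔT = g/(α₁L₁+α₂L₂) = 4.19×10⁻³ / 4.09164×10⁻⁵ = 102.40 K
T = 29.0 + 102.40 = 131.40 °C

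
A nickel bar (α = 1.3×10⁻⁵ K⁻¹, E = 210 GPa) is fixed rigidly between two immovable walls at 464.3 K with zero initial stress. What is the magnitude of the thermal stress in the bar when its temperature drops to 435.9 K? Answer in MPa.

σ = 77.5 MPa

Fully constrained: the free strain ε = αΔT is blocked, so σ = Eε = EαΔT.
|ΔT| = 28.4 K
σ = 210×10⁹ × 1.3×10⁻⁵ × 28.4 = 7.75×10⁷ Pa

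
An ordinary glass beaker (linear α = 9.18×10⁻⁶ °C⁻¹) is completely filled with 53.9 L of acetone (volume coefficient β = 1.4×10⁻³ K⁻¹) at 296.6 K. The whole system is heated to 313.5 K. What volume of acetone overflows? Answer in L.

The beaker also expands: β_container ≈ 3α = 2.754×10⁻⁵ /K
Net overflow = V₀(β_liq − 3α_cont)ΔT
β − 3α = 1.40×10⁻³ − 2.754×10⁻⁵ = 1.37246×10⁻³ /K; ΔT = 16.9 K
ΔV = 53.9 × 1.37246×10⁻³ × 16.9 = 1.25 L

1.25 L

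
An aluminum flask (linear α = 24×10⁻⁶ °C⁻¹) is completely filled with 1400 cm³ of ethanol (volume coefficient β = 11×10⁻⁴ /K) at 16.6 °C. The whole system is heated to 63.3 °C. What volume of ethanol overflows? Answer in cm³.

67.2 cm³

The flask also expands: β_container ≈ 3α = 7.2×10⁻⁵ /K
Net overflow = V₀(β_liq − 3α_cont)ΔT
β − 3α = 1.10×10⁻³ − 7.2×10⁻⁵ = 1.028×10⁻³ /K; ΔT = 46.7 K
ΔV = 1400 × 1.028×10⁻³ × 46.7 = 67.2 cm³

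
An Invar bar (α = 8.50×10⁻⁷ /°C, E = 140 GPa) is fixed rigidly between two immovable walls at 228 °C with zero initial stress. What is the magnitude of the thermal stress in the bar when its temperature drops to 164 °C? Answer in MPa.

Fully constrained: the free strain ε = αΔT is blocked, so σ = Eε = EαΔT.
|ΔT| = 64 K
σ = 140×10⁹ × 8.50×10⁻⁷ × 64 = 7.62×10⁶ Pa

σ = 7.62 MPa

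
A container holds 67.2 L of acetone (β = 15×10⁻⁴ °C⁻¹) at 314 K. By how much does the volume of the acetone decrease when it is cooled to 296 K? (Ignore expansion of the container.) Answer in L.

|ΔT| = |296 − 314| = 18 K
ΔV = βV₀ΔT = (15×10⁻⁴)(67.2)(18) = 1.81 L

ΔV = 1.81 L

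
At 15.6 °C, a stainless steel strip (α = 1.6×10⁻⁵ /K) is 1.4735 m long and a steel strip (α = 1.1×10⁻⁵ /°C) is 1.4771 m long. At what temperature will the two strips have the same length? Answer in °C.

T = 506.9 °C

Equal length when α₁L₁ΔT − α₂L₂ΔT = L₂ − L₁ = 3.60×10⁻³ m
α₁L₁ = 2.3576×10⁻⁵, α₂L₂ = 1.62481×10⁻⁵ → Δ(αL) = 7.3279×10⁻⁶ m/K
ΔT = 3.60×10⁻³ / 7.3279×10⁻⁶ = 491.273 K, so T = 15.6 + 491.273 = 506.873 °C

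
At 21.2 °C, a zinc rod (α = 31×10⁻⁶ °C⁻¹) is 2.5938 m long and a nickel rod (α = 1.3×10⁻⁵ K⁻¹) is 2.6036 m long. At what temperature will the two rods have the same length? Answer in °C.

Equal length when α₁L₁ΔT − α₂L₂ΔT = L₂ − L₁ = 9.80×10⁻³ m
α₁L₁ = 8.04078×10⁻⁵, α₂L₂ = 3.38468×10⁻⁵ → Δ(αL) = 4.6561×10⁻⁵ m/K
ΔT = 9.80×10⁻³ / 4.6561×10⁻⁵ = 210.477 K, so T = 21.2 + 210.477 = 231.677 °C

T = 231.7 °C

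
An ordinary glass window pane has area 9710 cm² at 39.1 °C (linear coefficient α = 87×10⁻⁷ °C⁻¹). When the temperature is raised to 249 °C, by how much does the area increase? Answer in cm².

ΔA = 35.5 cm²

Area coefficient ≈ 2α; |ΔT| = 209.9 K
ΔA = 2αA₀ΔT = 2(87×10⁻⁷)(9710)(209.9) = 35.5 cm²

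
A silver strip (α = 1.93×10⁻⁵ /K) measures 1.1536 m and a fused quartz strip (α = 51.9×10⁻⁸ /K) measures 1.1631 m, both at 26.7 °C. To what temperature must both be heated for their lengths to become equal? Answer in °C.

T = 465.3 °C

Equal length when α₁L₁ΔT − α₂L₂ΔT = L₂ − L₁ = 9.50×10⁻³ m
α₁L₁ = 2.226448×10⁻⁵, α₂L₂ = 6.036489×10⁻⁷ → Δ(αL) = 2.16608311×10⁻⁵ m/K
ΔT = 9.50×10⁻³ / 2.16608311×10⁻⁵ = 438.580 K, so T = 26.7 + 438.580 = 465.280 °C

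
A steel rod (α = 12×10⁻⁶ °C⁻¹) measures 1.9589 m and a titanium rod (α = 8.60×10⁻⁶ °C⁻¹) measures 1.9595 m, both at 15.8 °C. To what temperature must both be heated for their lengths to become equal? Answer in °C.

Equal length when α₁L₁ΔT − α₂L₂ΔT = L₂ − L₁ = 6.00×10⁻⁴ m
α₁L₁ = 2.35068×10⁻⁵, α₂L₂ = 1.68517×10⁻⁵ → Δ(αL) = 6.6551×10⁻⁶ m/K
ΔT = 6.00×10⁻⁴ / 6.6551×10⁻⁶ = 90.156 K, so T = 15.8 + 90.156 = 105.956 °C

T = 106.0 °C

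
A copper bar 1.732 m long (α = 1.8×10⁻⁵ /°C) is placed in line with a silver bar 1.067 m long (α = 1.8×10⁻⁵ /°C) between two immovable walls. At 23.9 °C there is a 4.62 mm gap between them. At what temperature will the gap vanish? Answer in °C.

Gap closes when ΔL₁ + ΔL₂ = 4.62 mm = 4.62×10⁻³ m
(α₁L₁ + α₂L₂)ΔT = g
α₁L₁ + α₂L₂ = 1.8×10⁻⁵×1.732 + 1.8×10⁻⁵×1.067 = 5.0382×10⁻⁵ m/K
ΔT = 4.62×10⁻³ / 5.0382×10⁻⁵ = 91.70 K
T = 23.9 + 91.70 = 115.60 °C

T = 116 °C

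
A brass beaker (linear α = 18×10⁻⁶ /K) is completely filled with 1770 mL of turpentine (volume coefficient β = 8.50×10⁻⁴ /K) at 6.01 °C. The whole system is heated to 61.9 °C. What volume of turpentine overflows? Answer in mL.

78.7 mL

The beaker also expands: β_container ≈ 3α = 5.4×10⁻⁵ /K
Net overflow = V₀(β_liq − 3α_cont)ΔT
β − 3α = 8.50×10⁻⁴ − 5.4×10⁻⁵ = 7.96×10⁻⁴ /K; ΔT = 55.89 K
ΔV = 1770 × 7.96×10⁻⁴ × 55.89 = 78.7 mL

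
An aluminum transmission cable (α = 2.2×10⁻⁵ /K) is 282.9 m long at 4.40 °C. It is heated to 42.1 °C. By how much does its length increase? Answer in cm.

|ΔT| = |42.1 − 4.40| = 37.70 K
ΔL = αL₀ΔT = (2.2×10⁻⁵)(282.9)(37.70) = 2.35×10⁻¹ m

ΔL = 23.5 cm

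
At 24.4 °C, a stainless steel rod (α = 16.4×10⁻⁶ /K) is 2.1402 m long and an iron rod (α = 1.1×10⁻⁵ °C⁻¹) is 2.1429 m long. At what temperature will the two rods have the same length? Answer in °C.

Equal length when α₁L₁ΔT − α₂L₂ΔT = L₂ − L₁ = 2.70×10⁻³ m
α₁L₁ = 3.509928×10⁻⁵, α₂L₂ = 2.35719×10⁻⁵ → Δ(αL) = 1.152738×10⁻⁵ m/K
ΔT = 2.70×10⁻³ / 1.152738×10⁻⁵ = 234.225 K, so T = 24.4 + 234.225 = 258.625 °C

T = 258.6 °C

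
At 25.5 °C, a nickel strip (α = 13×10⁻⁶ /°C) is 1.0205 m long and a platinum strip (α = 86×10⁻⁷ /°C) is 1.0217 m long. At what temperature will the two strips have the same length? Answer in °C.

T = 293.4 °C

Equal length when α₁L₁ΔT − α₂L₂ΔT = L₂ − L₁ = 1.20×10⁻³ m
α₁L₁ = 1.32665×10⁻⁵, α₂L₂ = 8.78662×10⁻⁶ → Δ(αL) = 4.47988×10⁻⁶ m/K
ΔT = 1.20×10⁻³ / 4.47988×10⁻⁶ = 267.864 K, so T = 25.5 + 267.864 = 293.364 °C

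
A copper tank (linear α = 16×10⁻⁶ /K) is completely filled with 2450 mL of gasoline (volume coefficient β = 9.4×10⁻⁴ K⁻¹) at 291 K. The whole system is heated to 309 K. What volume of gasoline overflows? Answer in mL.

The tank also expands: β_container ≈ 3α = 4.8×10⁻⁵ /K
Net overflow = V₀(β_liq − 3α_cont)ΔT
β − 3α = 9.40×10⁻⁴ − 4.8×10⁻⁵ = 8.92×10⁻⁴ /K; ΔT = 18 K
ΔV = 2450 × 8.92×10⁻⁴ × 18 = 39.3 mL

39.3 mL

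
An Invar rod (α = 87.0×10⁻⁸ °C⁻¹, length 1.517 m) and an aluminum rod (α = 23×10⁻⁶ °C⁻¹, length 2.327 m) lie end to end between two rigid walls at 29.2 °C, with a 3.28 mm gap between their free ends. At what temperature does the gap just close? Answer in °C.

T = 89.0 °C

Gap closes when ΔL₁ + ΔL₂ = 3.28 mm = 3.28×10⁻³ m
(α₁L₁ + α₂L₂)ΔT = g
α₁L₁ + α₂L₂ = 87.0×10⁻⁸×1.517 + 23×10⁻⁶×2.327 = 5.484079×10⁻⁵ m/K
ΔT = 3.28×10⁻³ / 5.484079×10⁻⁵ = 59.809 K
T = 29.2 + 59.809 = 89.009 °C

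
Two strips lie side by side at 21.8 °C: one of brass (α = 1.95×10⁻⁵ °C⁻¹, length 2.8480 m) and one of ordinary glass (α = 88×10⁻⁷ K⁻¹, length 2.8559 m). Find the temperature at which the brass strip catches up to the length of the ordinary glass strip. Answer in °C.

L₁(1 + α₁ΔT) = L₂(1 + α₂ΔT) ⇒ ΔT = (L₂ − L₁)/(α₁L₁ − α₂L₂)
L₂ − L₁ = 2.8559 − 2.8480 = 7.90×10⁻³ m
α₁L₁ − α₂L₂ = 1.95×10⁻⁵×2.8480 − 88×10⁻⁷×2.8559 = 3.040408×10⁻⁵ m/K
ΔT = 7.90×10⁻³ / 3.040408×10⁻⁵ = 259.834 K
T = 21.8 + 259.834 = 281.634 °C

T = 281.6 °C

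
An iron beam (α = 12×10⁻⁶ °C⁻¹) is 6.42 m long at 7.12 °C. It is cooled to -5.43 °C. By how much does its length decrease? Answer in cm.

ΔL = 0.0967 cm

|ΔT| = |-5.43 − 7.12| = 12.55 K
ΔL = αL₀ΔT = (12×10⁻⁶)(6.42)(12.55) = 9.67×10⁻⁴ m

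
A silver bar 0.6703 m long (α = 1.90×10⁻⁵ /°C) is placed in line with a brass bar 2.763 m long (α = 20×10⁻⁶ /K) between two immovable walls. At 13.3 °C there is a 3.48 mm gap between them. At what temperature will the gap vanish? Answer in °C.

T = 64.5 °C

Gap closes when ΔL₁ + ΔL₂ = 3.48 mm = 3.48×10⁻³ m
(α₁L₁ + α₂L₂)ΔT = g
α₁L₁ + α₂L₂ = 1.90×10⁻⁵×0.6703 + 20×10⁻⁶×2.763 = 6.79957×10⁻⁵ m/K
ΔT = 3.48×10⁻³ / 6.79957×10⁻⁵ = 51.180 K
T = 13.3 + 51.180 = 64.480 °C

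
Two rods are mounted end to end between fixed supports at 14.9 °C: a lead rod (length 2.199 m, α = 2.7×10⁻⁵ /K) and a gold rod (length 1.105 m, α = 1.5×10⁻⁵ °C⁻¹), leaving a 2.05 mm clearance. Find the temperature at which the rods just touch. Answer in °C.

T = 41.9 °C

α₁L₁ = 5.9373×10⁻⁵ m/K, α₂L₂ = 1.6575×10⁻⁵ m/K → total 7.5948×10⁻⁵ m/K
ΔT = g/(α₁L₁+α₂L₂) = 2.05×10⁻³ / 7.5948×10⁻⁵ = 26.992 K
T = 14.9 + 26.992 = 41.892 °C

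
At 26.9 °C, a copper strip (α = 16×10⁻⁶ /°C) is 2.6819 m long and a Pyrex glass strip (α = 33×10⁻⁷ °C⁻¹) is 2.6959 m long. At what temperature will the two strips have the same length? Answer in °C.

Equal length when α₁L₁ΔT − α₂L₂ΔT = L₂ − L₁ = 1.40×10⁻² m
α₁L₁ = 4.29104×10⁻⁵, α₂L₂ = 8.89647×10⁻⁶ → Δ(αL) = 3.401393×10⁻⁵ m/K
ΔT = 1.40×10⁻² / 3.401393×10⁻⁵ = 411.596 K, so T = 26.9 + 411.596 = 438.496 °C

T = 438.5 °C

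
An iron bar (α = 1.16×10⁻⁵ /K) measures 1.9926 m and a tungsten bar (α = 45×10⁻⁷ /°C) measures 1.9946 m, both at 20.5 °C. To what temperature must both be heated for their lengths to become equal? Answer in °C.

Equal length when α₁L₁ΔT − α₂L₂ΔT = L₂ − L₁ = 2.00×10⁻³ m
α₁L₁ = 2.311416×10⁻⁵, α₂L₂ = 8.9757×10⁻⁶ → Δ(αL) = 1.413846×10⁻⁵ m/K
ΔT = 2.00×10⁻³ / 1.413846×10⁻⁵ = 141.458 K, so T = 20.5 + 141.458 = 161.958 °C

T = 162.0 °C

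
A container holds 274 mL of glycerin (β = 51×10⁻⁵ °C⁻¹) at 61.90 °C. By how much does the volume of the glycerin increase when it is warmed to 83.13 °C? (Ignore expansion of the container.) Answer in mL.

ΔV = 2.97 mL

|ΔT| = |83.13 − 61.90| = 21.23 K
ΔV = βV₀ΔT = (51×10⁻⁵)(274)(21.23) = 2.97 mL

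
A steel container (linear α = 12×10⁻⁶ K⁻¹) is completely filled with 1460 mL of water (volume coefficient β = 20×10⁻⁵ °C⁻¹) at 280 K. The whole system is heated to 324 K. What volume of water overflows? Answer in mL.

10.5 mL

The container also expands: β_container ≈ 3α = 3.6×10⁻⁵ /K
Net overflow = V₀(β_liq − 3α_cont)ΔT
β − 3α = 2.00×10⁻⁴ − 3.6×10⁻⁵ = 1.64×10⁻⁴ /K; ΔT = 44 K
ΔV = 1460 × 1.64×10⁻⁴ × 44 = 10.5 mL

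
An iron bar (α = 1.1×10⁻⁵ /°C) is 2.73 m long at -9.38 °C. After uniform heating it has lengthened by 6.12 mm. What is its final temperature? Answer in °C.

ΔL = αL₀ΔT ⇒ ΔT = ΔL / (αL₀)
ΔT = 6.12×10⁻³ m / (1.1×10⁻⁵ × 2.73 m) = 203.80 K
T = -9.38 + 203.80 = 194.42 °C

T = 194 °C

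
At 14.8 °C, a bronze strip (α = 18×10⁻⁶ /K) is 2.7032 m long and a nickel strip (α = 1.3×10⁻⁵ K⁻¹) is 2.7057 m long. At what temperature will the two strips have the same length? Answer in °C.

T = 200.2 °C

L₁(1 + α₁ΔT) = L₂(1 + α₂ΔT) ⇒ ΔT = (L₂ − L₁)/(α₁L₁ − α₂L₂)
L₂ − L₁ = 2.7057 − 2.7032 = 2.50×10⁻³ m
α₁L₁ − α₂L₂ = 18×10⁻⁶×2.7032 − 1.3×10⁻⁵×2.7057 = 1.34835×10⁻⁵ m/K
ΔT = 2.50×10⁻³ / 1.34835×10⁻⁵ = 185.412 K
T = 14.8 + 185.412 = 200.212 °C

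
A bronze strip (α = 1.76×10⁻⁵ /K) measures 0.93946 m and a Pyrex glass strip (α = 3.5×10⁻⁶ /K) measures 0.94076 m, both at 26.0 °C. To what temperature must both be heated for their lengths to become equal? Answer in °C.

L₁(1 + α₁ΔT) = L₂(1 + α₂ΔT) ⇒ ΔT = (L₂ − L₁)/(α₁L₁ − α₂L₂)
L₂ − L₁ = 0.94076 − 0.93946 = 1.30×10⁻³ m
α₁L₁ − α₂L₂ = 1.76×10⁻⁵×0.93946 − 3.5×10⁻⁶×0.94076 = 1.3241836×10⁻⁵ m/K
ΔT = 1.30×10⁻³ / 1.3241836×10⁻⁵ = 98.174 K
T = 26.0 + 98.174 = 124.174 °C

T = 124.2 °C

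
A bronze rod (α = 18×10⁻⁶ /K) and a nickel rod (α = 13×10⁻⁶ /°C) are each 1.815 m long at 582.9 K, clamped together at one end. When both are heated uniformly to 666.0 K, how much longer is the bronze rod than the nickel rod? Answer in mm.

ΔT = 83.1 K
bronze: ΔL = 18×10⁻⁶ × 1.815 m × 83.1 = 2.7149×10⁻³ m = 2.7149 mm
nickel: ΔL = 13×10⁻⁶ × 1.815 m × 83.1 = 1.9607×10⁻³ m = 1.9607 mm
difference = 2.7149 − 1.9607 = 0.7542 mm

0.754 mm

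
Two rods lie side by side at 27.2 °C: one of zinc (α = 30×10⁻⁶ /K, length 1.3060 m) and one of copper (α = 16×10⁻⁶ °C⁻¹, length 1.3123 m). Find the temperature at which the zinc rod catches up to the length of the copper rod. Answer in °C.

T = 373.7 °C

L₁(1 + α₁ΔT) = L₂(1 + α₂ΔT) ⇒ ΔT = (L₂ − L₁)/(α₁L₁ − α₂L₂)
L₂ − L₁ = 1.3123 − 1.3060 = 6.30×10⁻³ m
α₁L₁ − α₂L₂ = 30×10⁻⁶×1.3060 − 16×10⁻⁶×1.3123 = 1.81832×10⁻⁵ m/K
ΔT = 6.30×10⁻³ / 1.81832×10⁻⁵ = 346.474 K
T = 27.2 + 346.474 = 373.674 °C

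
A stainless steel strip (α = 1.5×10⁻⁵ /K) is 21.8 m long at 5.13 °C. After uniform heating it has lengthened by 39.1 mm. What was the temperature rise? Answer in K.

ΔL = αL₀ΔT ⇒ ΔT = ΔL / (αL₀)
ΔT = 39.1×10⁻³ m / (1.5×10⁻⁵ × 21.8 m) = 119.57 K

ΔT = 120 K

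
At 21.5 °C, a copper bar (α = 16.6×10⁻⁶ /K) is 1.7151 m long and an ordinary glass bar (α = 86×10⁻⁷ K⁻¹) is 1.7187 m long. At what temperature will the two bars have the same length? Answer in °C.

T = 284.5 °C

Equal length when α₁L₁ΔT − α₂L₂ΔT = L₂ − L₁ = 3.60×10⁻³ m
α₁L₁ = 2.847066×10⁻⁵, α₂L₂ = 1.478082×10⁻⁵ → Δ(αL) = 1.368984×10⁻⁵ m/K
ΔT = 3.60×10⁻³ / 1.368984×10⁻⁵ = 262.969 K, so T = 21.5 + 262.969 = 284.469 °C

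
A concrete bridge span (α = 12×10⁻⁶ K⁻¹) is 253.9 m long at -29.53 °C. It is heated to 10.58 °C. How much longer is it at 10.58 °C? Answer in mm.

ΔL = 122 mm

|ΔT| = |10.58 − (-29.53)| = 40.11 K
ΔL = αL₀ΔT = (12×10⁻⁶)(253.9)(40.11) = 1.22×10⁻¹ m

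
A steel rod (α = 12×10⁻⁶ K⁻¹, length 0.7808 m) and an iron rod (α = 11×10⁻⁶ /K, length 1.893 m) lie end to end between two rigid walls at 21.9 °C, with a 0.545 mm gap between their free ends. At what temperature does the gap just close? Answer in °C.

T = 40.0 °C

α₁L₁ = 9.3696×10⁻⁶ m/K, α₂L₂ = 2.0823×10⁻⁵ m/K → total 3.01926×10⁻⁵ m/K
ΔT = g/(α₁L₁+α₂L₂) = 5.45×10⁻⁴ / 3.01926×10⁻⁵ = 18.051 K
T = 21.9 + 18.051 = 39.951 °C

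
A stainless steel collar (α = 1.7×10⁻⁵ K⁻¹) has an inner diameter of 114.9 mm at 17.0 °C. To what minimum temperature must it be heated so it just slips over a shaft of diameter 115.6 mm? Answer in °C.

Required Δd = 115.6 − 114.9 = 0.7 mm
Δd = αd₀ΔT ⇒ ΔT = Δd/(αd₀) = 0.7 / (1.7×10⁻⁵ × 114.9) = 358.37 K
T_min = 17.0 + 358.37 = 375.37 °C

T = 375 °C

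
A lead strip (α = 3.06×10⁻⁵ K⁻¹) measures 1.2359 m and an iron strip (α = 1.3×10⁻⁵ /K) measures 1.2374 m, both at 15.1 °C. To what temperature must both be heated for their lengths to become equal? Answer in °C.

Equal length when α₁L₁ΔT − α₂L₂ΔT = L₂ − L₁ = 1.50×10⁻³ m
α₁L₁ = 3.781854×10⁻⁵, α₂L₂ = 1.60862×10⁻⁵ → Δ(αL) = 2.173234×10⁻⁵ m/K
ΔT = 1.50×10⁻³ / 2.173234×10⁻⁵ = 69.0216 K, so T = 15.1 + 69.0216 = 84.1216 °C

T = 84.12 °C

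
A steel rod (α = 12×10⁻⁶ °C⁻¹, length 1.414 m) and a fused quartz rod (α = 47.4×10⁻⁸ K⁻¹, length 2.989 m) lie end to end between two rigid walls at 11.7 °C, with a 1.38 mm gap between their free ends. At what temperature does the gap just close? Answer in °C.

Gap closes when ΔL₁ + ΔL₂ = 1.38 mm = 1.38×10⁻³ m
(α₁L₁ + α₂L₂)ΔT = g
α₁L₁ + α₂L₂ = 12×10⁻⁶×1.414 + 47.4×10⁻⁸×2.989 = 1.8384786×10⁻⁵ m/K
ΔT = 1.38×10⁻³ / 1.8384786×10⁻⁵ = 75.062 K
T = 11.7 + 75.062 = 86.762 °C

T = 86.8 °C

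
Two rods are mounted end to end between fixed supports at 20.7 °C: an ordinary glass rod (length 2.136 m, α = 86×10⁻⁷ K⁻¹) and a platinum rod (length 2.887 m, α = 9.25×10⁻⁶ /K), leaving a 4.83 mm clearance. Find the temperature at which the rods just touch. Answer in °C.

Gap closes when ΔL₁ + ΔL₂ = 4.83 mm = 4.83×10⁻³ m
(α₁L₁ + α₂L₂)ΔT = g
α₁L₁ + α₂L₂ = 86×10⁻⁷×2.136 + 9.25×10⁻⁶×2.887 = 4.507435×10⁻⁵ m/K
ΔT = 4.83×10⁻³ / 4.507435×10⁻⁵ = 107.16 K
T = 20.7 + 107.16 = 127.86 °C

T = 128 °C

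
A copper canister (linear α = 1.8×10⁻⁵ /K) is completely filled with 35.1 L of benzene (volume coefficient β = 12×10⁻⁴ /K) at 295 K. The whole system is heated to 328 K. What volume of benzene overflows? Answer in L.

The canister also expands: β_container ≈ 3α = 5.4×10⁻⁵ /K
Net overflow = V₀(β_liq − 3α_cont)ΔT
β − 3α = 1.20×10⁻³ − 5.4×10⁻⁵ = 1.146×10⁻³ /K; ΔT = 33 K
ΔV = 35.1 × 1.146×10⁻³ × 33 = 1.33 L

1.33 L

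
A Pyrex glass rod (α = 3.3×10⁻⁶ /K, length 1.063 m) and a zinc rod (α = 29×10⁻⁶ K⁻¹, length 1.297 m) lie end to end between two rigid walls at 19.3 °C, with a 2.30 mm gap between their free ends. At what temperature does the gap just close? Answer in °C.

Gap closes when ΔL₁ + ΔL₂ = 2.30 mm = 2.30×10⁻³ m
(α₁L₁ + α₂L₂)ΔT = g
α₁L₁ + α₂L₂ = 3.3×10⁻⁶×1.063 + 29×10⁻⁶×1.297 = 4.11209×10⁻⁵ m/K
ΔT = 2.30×10⁻³ / 4.11209×10⁻⁵ = 55.933 K
T = 19.3 + 55.933 = 75.233 °C

T = 75.2 °C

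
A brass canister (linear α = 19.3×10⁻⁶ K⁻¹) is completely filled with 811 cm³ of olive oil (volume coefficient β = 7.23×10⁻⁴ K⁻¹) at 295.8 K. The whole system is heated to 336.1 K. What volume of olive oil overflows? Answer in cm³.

21.7 cm³

The canister also expands: β_container ≈ 3α = 5.79×10⁻⁵ /K
Net overflow = V₀(β_liq − 3α_cont)ΔT
β − 3α = 7.23×10⁻⁴ − 5.79×10⁻⁵ = 6.651×10⁻⁴ /K; ΔT = 40.3 K
ΔV = 811 × 6.651×10⁻⁴ × 40.3 = 21.7 cm³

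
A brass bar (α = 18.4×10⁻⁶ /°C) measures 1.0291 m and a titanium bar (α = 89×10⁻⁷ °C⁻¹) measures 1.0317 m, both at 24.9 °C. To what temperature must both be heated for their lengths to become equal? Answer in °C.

Equal length when α₁L₁ΔT − α₂L₂ΔT = L₂ − L₁ = 2.60×10⁻³ m
α₁L₁ = 1.893544×10⁻⁵, α₂L₂ = 9.18213×10⁻⁶ → Δ(αL) = 9.75331×10⁻⁶ m/K
ΔT = 2.60×10⁻³ / 9.75331×10⁻⁶ = 266.576 K, so T = 24.9 + 266.576 = 291.476 °C

T = 291.5 °C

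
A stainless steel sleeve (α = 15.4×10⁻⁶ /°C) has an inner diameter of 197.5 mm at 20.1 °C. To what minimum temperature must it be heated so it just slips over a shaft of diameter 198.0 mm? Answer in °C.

Required Δd = 198.0 − 197.5 = 0.5 mm
Δd = αd₀ΔT ⇒ ΔT = Δd/(αd₀) = 0.5 / (15.4×10⁻⁶ × 197.5) = 164.39 K
T_min = 20.1 + 164.39 = 184.49 °C

T = 184 °C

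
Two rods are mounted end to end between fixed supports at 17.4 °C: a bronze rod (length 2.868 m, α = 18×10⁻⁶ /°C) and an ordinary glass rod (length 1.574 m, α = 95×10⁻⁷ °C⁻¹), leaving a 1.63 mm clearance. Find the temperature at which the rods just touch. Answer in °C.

T = 41.9 °C

Gap closes when ΔL₁ + ΔL₂ = 1.63 mm = 1.63×10⁻³ m
(α₁L₁ + α₂L₂)ΔT = g
α₁L₁ + α₂L₂ = 18×10⁻⁶×2.868 + 95×10⁻⁷×1.574 = 6.6577×10⁻⁵ m/K
ΔT = 1.63×10⁻³ / 6.6577×10⁻⁵ = 24.483 K
T = 17.4 + 24.483 = 41.883 °C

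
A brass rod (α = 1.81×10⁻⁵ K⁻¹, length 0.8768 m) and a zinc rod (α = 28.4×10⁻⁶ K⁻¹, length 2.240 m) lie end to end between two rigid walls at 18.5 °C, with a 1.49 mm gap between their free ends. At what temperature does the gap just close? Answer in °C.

T = 37.2 °C

α₁L₁ = 1.587008×10⁻⁵ m/K, α₂L₂ = 6.3616×10⁻⁵ m/K → total 7.948608×10⁻⁵ m/K
ΔT = g/(α₁L₁+α₂L₂) = 1.49×10⁻³ / 7.948608×10⁻⁵ = 18.745 K
T = 18.5 + 18.745 = 37.245 °C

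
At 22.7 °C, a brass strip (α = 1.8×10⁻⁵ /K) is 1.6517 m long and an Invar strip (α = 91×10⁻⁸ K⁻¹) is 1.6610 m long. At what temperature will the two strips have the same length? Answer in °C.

T = 352.3 °C

Equal length when α₁L₁ΔT − α₂L₂ΔT = L₂ − L₁ = 9.30×10⁻³ m
α₁L₁ = 2.97306×10⁻⁵, α₂L₂ = 1.51151×10⁻⁶ → Δ(αL) = 2.821909×10⁻⁵ m/K
ΔT = 9.30×10⁻³ / 2.821909×10⁻⁵ = 329.564 K, so T = 22.7 + 329.564 = 352.264 °C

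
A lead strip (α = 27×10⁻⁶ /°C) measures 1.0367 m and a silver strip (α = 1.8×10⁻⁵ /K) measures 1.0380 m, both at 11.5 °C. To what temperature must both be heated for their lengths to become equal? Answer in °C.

T = 151.2 °C

L₁(1 + α₁ΔT) = L₂(1 + α₂ΔT) ⇒ ΔT = (L₂ − L₁)/(α₁L₁ − α₂L₂)
L₂ − L₁ = 1.0380 − 1.0367 = 1.30×10⁻³ m
α₁L₁ − α₂L₂ = 27×10⁻⁶×1.0367 − 1.8×10⁻⁵×1.0380 = 9.3069×10⁻⁶ m/K
ΔT = 1.30×10⁻³ / 9.3069×10⁻⁶ = 139.681 K
T = 11.5 + 139.681 = 151.181 °C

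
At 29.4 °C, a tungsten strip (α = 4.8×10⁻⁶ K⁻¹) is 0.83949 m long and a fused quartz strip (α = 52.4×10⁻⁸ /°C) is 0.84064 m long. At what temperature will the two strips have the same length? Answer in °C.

L₁(1 + α₁ΔT) = L₂(1 + α₂ΔT) ⇒ ΔT = (L₂ − L₁)/(α₁L₁ − α₂L₂)
L₂ − L₁ = 0.84064 − 0.83949 = 1.15×10⁻³ m
α₁L₁ − α₂L₂ = 4.8×10⁻⁶×0.83949 − 52.4×10⁻⁸×0.84064 = 3.58905664×10⁻⁶ m/K
ΔT = 1.15×10⁻³ / 3.58905664×10⁻⁶ = 320.418 K
T = 29.4 + 320.418 = 349.818 °C

T = 349.8 °C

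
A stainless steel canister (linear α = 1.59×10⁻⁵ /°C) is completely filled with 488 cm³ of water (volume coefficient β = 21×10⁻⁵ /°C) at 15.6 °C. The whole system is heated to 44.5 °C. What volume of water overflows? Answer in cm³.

2.29 cm³

The canister also expands: β_container ≈ 3α = 4.77×10⁻⁵ /K
Net overflow = V₀(β_liq − 3α_cont)ΔT
β − 3α = 2.10×10⁻⁴ − 4.77×10⁻⁵ = 1.623×10⁻⁴ /K; ΔT = 28.9 K
ΔV = 488 × 1.623×10⁻⁴ × 28.9 = 2.29 cm³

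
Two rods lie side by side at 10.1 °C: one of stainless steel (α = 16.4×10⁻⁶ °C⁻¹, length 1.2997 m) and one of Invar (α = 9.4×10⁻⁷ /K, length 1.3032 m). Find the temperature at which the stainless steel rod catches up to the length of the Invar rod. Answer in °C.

T = 184.3 °C

L₁(1 + α₁ΔT) = L₂(1 + α₂ΔT) ⇒ ΔT = (L₂ − L₁)/(α₁L₁ − α₂L₂)
L₂ − L₁ = 1.3032 − 1.2997 = 3.50×10⁻³ m
α₁L₁ − α₂L₂ = 16.4×10⁻⁶×1.2997 − 9.4×10⁻⁷×1.3032 = 2.0090072×10⁻⁵ m/K
ΔT = 3.50×10⁻³ / 2.0090072×10⁻⁵ = 174.215 K
T = 10.1 + 174.215 = 184.315 °C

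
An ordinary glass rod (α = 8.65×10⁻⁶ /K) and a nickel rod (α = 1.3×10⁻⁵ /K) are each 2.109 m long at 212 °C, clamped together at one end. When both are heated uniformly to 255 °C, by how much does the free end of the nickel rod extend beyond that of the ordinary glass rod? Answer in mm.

ΔT = 43 K
ordinary glass: ΔL = 8.65×10⁻⁶ × 2.109 m × 43 = 7.8444×10⁻⁴ m = 0.78444 mm
nickel: ΔL = 1.3×10⁻⁵ × 2.109 m × 43 = 1.1789×10⁻³ m = 1.1789 mm
difference = 1.1789 − 0.78444 = 0.39446 mm

0.394 mm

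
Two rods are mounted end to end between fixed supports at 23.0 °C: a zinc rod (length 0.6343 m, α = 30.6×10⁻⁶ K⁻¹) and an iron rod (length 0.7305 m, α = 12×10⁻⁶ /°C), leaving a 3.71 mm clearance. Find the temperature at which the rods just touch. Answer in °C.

T = 155 °C

Gap closes when ΔL₁ + ΔL₂ = 3.71 mm = 3.71×10⁻³ m
(α₁L₁ + α₂L₂)ΔT = g
α₁L₁ + α₂L₂ = 30.6×10⁻⁶×0.6343 + 12×10⁻⁶×0.7305 = 2.817558×10⁻⁵ m/K
ΔT = 3.71×10⁻³ / 2.817558×10⁻⁵ = 131.67 K
T = 23.0 + 131.67 = 154.67 °C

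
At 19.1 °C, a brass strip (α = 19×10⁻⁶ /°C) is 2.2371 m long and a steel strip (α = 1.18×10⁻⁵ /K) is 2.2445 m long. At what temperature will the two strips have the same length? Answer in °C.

Equal length when α₁L₁ΔT − α₂L₂ΔT = L₂ − L₁ = 7.40×10⁻³ m
α₁L₁ = 4.25049×10⁻⁵, α₂L₂ = 2.64851×10⁻⁵ → Δ(αL) = 1.60198×10⁻⁵ m/K
ΔT = 7.40×10⁻³ / 1.60198×10⁻⁵ = 461.928 K, so T = 19.1 + 461.928 = 481.028 °C

T = 481.0 °C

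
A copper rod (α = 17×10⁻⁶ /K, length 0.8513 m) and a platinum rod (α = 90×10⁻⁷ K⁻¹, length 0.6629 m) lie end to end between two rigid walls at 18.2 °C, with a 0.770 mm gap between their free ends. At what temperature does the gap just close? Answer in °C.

T = 55.9 °C

α₁L₁ = 1.44721×10⁻⁵ m/K, α₂L₂ = 5.9661×10⁻⁶ m/K → total 2.04382×10⁻⁵ m/K
ΔT = g/(α₁L₁+α₂L₂) = 7.70×10⁻⁴ / 2.04382×10⁻⁵ = 37.675 K
T = 18.2 + 37.675 = 55.875 °C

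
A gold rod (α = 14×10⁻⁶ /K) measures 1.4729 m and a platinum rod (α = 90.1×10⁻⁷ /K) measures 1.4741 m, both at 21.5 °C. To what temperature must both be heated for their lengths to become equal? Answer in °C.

Equal length when α₁L₁ΔT − α₂L₂ΔT = L₂ − L₁ = 1.20×10⁻³ m
α₁L₁ = 2.06206×10⁻⁵, α₂L₂ = 1.3281641×10⁻⁵ → Δ(αL) = 7.338959×10⁻⁶ m/K
ΔT = 1.20×10⁻³ / 7.338959×10⁻⁶ = 163.511 K, so T = 21.5 + 163.511 = 185.011 °C

T = 185.0 °C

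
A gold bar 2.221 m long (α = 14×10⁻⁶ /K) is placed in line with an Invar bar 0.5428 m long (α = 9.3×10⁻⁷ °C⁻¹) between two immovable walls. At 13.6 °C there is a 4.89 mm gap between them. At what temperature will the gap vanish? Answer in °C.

Gap closes when ΔL₁ + ΔL₂ = 4.89 mm = 4.89×10⁻³ m
(α₁L₁ + α₂L₂)ΔT = g
α₁L₁ + α₂L₂ = 14×10⁻⁶×2.221 + 9.3×10⁻⁷×0.5428 = 3.1598804×10⁻⁵ m/K
ΔT = 4.89×10⁻³ / 3.1598804×10⁻⁵ = 154.75 K
T = 13.6 + 154.75 = 168.35 °C

T = 168 °C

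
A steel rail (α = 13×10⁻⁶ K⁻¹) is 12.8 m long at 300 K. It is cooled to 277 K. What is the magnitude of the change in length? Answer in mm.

ΔL = 3.83 mm

|ΔT| = |277 − 300| = 23 K
ΔL = αL₀ΔT = (13×10⁻⁶)(12.8)(23) = 3.83×10⁻³ m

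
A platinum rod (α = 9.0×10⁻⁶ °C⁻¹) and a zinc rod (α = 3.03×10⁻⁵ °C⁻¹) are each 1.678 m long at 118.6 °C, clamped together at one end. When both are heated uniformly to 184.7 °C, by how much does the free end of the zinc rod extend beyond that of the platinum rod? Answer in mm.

ΔT = 66.1 K
platinum: ΔL = 9.0×10⁻⁶ × 1.678 m × 66.1 = 9.9824×10⁻⁴ m = 0.99824 mm
zinc: ΔL = 3.03×10⁻⁵ × 1.678 m × 66.1 = 3.3607×10⁻³ m = 3.3607 mm
difference = 3.3607 − 0.99824 = 2.36246 mm

2.36 mm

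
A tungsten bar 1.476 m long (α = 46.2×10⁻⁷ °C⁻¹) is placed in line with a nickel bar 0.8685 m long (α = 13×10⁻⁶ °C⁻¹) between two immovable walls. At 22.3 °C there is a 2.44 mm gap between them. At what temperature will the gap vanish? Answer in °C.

Gap closes when ΔL₁ + ΔL₂ = 2.44 mm = 2.44×10⁻³ m
(α₁L₁ + α₂L₂)ΔT = g
α₁L₁ + α₂L₂ = 46.2×10⁻⁷×1.476 + 13×10⁻⁶×0.8685 = 1.810962×10⁻⁵ m/K
ΔT = 2.44×10⁻³ / 1.810962×10⁻⁵ = 134.74 K
T = 22.3 + 134.74 = 157.04 °C

T = 157 °C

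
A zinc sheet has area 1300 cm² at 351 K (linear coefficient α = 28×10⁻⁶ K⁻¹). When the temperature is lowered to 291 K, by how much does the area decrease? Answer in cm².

ΔA = 4.37 cm²

Area coefficient ≈ 2α; |ΔT| = 60 K
ΔA = 2αA₀ΔT = 2(28×10⁻⁶)(1300)(60) = 4.37 cm²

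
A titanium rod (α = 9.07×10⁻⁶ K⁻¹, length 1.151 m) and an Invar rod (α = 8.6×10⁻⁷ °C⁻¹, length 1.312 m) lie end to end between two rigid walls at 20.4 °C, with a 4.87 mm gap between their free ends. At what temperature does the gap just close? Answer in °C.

T = 441 °C

α₁L₁ = 1.043957×10⁻⁵ m/K, α₂L₂ = 1.12832×10⁻⁶ m/K → total 1.156789×10⁻⁵ m/K
ΔT = g/(α₁L₁+α₂L₂) = 4.87×10⁻³ / 1.156789×10⁻⁵ = 420.99 K
T = 20.4 + 420.99 = 441.39 °C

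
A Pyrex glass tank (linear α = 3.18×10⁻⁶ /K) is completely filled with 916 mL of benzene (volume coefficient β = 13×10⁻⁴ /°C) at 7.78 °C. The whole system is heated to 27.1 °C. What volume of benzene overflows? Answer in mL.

22.8 mL

The tank also expands: β_container ≈ 3α = 9.54×10⁻⁶ /K
Net overflow = V₀(β_liq − 3α_cont)ΔT
β − 3α = 1.30×10⁻³ − 9.54×10⁻⁶ = 1.29046×10⁻³ /K; ΔT = 19.32 K
ΔV = 916 × 1.29046×10⁻³ × 19.32 = 22.8 mL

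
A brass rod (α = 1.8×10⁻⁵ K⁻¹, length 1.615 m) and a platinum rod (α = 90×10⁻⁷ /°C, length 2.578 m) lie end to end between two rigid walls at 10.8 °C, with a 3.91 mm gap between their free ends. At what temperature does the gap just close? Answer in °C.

α₁L₁ = 2.907×10⁻⁵ m/K, α₂L₂ = 2.3202×10⁻⁵ m/K → total 5.2272×10⁻⁵ m/K
ΔT = g/(α₁L₁+α₂L₂) = 3.91×10⁻³ / 5.2272×10⁻⁵ = 74.801 K
T = 10.8 + 74.801 = 85.601 °C

T = 85.6 °C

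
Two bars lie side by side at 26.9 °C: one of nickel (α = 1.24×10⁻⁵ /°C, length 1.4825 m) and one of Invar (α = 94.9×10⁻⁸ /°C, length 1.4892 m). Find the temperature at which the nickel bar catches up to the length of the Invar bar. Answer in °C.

T = 421.7 °C

L₁(1 + α₁ΔT) = L₂(1 + α₂ΔT) ⇒ ΔT = (L₂ − L₁)/(α₁L₁ − α₂L₂)
L₂ − L₁ = 1.4892 − 1.4825 = 6.70×10⁻³ m
α₁L₁ − α₂L₂ = 1.24×10⁻⁵×1.4825 − 94.9×10⁻⁸×1.4892 = 1.69697492×10⁻⁵ m/K
ΔT = 6.70×10⁻³ / 1.69697492×10⁻⁵ = 394.820 K
T = 26.9 + 394.820 = 421.720 °C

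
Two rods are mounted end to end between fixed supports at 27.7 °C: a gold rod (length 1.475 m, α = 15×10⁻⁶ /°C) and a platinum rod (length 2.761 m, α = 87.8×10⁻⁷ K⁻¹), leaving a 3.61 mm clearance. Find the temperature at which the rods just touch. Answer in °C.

Gap closes when ΔL₁ + ΔL₂ = 3.61 mm = 3.61×10⁻³ m
(α₁L₁ + α₂L₂)ΔT = g
α₁L₁ + α₂L₂ = 15×10⁻⁶×1.475 + 87.8×10⁻⁷×2.761 = 4.636658×10⁻⁵ m/K
ΔT = 3.61×10⁻³ / 4.636658×10⁻⁵ = 77.86 K
T = 27.7 + 77.86 = 105.56 °C

T = 106 °C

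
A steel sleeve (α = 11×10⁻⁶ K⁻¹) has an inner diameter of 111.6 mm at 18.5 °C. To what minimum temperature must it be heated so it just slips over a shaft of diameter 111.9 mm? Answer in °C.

T = 263 °C

Required Δd = 111.9 − 111.6 = 0.3 mm
Δd = αd₀ΔT ⇒ ΔT = Δd/(αd₀) = 0.3 / (11×10⁻⁶ × 111.6) = 244.38 K
T_min = 18.5 + 244.38 = 262.88 °C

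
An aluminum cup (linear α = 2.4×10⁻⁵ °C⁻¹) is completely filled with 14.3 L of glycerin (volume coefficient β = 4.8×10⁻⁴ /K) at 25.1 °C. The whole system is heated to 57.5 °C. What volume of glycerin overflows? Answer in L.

The cup also expands: β_container ≈ 3α = 7.2×10⁻⁵ /K
Net overflow = V₀(β_liq − 3α_cont)ΔT
β − 3α = 4.80×10⁻⁴ − 7.2×10⁻⁵ = 4.08×10⁻⁴ /K; ΔT = 32.4 K
ΔV = 14.3 × 4.08×10⁻⁴ × 32.4 = 0.189 L

0.189 L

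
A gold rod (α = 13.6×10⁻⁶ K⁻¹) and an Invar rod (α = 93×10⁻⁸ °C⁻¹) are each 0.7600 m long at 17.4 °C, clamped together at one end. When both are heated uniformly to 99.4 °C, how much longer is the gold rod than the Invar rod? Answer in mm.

0.790 mm

ΔT = 82.0 K
gold: ΔL = 13.6×10⁻⁶ × 0.7600 m × 82.0 = 8.4755×10⁻⁴ m = 0.84755 mm
Invar: ΔL = 93×10⁻⁸ × 0.7600 m × 82.0 = 5.7958×10⁻⁵ m = 0.057958 mm
difference = 0.84755 − 0.057958 = 0.789592 mm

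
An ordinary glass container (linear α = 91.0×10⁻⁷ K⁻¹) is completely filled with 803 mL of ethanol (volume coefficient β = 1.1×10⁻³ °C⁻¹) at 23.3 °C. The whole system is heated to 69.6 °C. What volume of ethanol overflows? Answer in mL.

39.9 mL

The container also expands: β_container ≈ 3α = 2.73×10⁻⁵ /K
Net overflow = V₀(β_liq − 3α_cont)ΔT
β − 3α = 1.10×10⁻³ − 2.73×10⁻⁵ = 1.0727×10⁻³ /K; ΔT = 46.3 K
ΔV = 803 × 1.0727×10⁻³ × 46.3 = 39.9 mL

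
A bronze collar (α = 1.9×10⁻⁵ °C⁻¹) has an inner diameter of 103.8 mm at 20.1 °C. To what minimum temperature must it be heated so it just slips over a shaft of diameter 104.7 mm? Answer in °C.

T = 476 °C

Required Δd = 104.7 − 103.8 = 0.9 mm
Δd = αd₀ΔT ⇒ ΔT = Δd/(αd₀) = 0.9 / (1.9×10⁻⁵ × 103.8) = 456.34 K
T_min = 20.1 + 456.34 = 476.44 °C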